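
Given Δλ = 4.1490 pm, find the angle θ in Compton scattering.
135.24°

From the Compton formula Δλ = λ_C(1 - cos θ), we can solve for θ:

cos θ = 1 - Δλ/λ_C

Given:
- Δλ = 4.1490 pm
- λ_C = h/(m_e·c) ≈ 2.42631024 pm

cos θ = 1 - 4.1490/2.42631024
cos θ = 1 - 1.710004
cos θ = -0.710004

θ = arccos(-0.710004)
θ = 135.24°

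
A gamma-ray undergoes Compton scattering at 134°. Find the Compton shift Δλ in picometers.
4.1118 pm

Using the Compton scattering formula:
Δλ = λ_C(1 - cos θ)

where λ_C = h/(m_e·c) ≈ 2.4263 pm is the Compton wavelength of an electron.

For θ = 134°:
cos(134°) = -0.6947
1 - cos(134°) = 1.6947

Δλ = 2.4263 × 1.6947
Δλ = 4.1118 pm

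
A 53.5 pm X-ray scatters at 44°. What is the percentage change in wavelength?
1.2728%

Calculate the Compton shift:
Δλ = λ_C(1 - cos(44°))
Δλ = 2.4263 × (1 - cos(44°))
Δλ = 2.4263 × 0.2807
Δλ = 0.6810 pm

Percentage change:
(Δλ/λ₀) × 100 = (0.6810/53.5) × 100
= 1.2728%

(Intermediate values are shown rounded; full precision is carried through to the final answer.)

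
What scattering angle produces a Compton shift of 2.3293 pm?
87.71°

From the Compton formula Δλ = λ_C(1 - cos θ), we can solve for θ:

cos θ = 1 - Δλ/λ_C

Given:
- Δλ = 2.3293 pm
- λ_C = h/(m_e·c) ≈ 2.42631024 pm

cos θ = 1 - 2.3293/2.42631024
cos θ = 1 - 0.960017
cos θ = 0.039983

θ = arccos(0.039983)
θ = 87.71°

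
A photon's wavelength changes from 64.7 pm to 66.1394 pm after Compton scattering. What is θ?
66.00°

First find the wavelength shift:
Δλ = λ' - λ = 66.1394 - 64.7 = 1.4394 pm

Using Δλ = λ_C(1 - cos θ), with λ_C = h/(m_e·c) ≈ 2.42631024 pm:
cos θ = 1 - Δλ/λ_C
cos θ = 1 - 1.4394/2.42631024
cos θ = 0.406754

θ = arccos(0.406754)
θ = 66.00°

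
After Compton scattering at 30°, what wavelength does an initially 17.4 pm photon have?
17.7251 pm

Using the Compton formula: λ' = λ + λ_C(1 − cos θ)

For θ = 30°, cos θ = √3/2 (exact) ≈ 0.8660, so:
1 − cos 30° = 1 − (√3/2) ≈ 0.1340

Δλ = λ_C × 0.1340 = 2.4263 × 0.1340 = 0.3251 pm

λ' = 17.4 + 0.3251 = 17.7251 pm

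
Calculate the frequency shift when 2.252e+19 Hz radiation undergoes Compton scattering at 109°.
4.382e+18 Hz (decrease)

Convert frequency to wavelength (c = 299792458 m/s):
λ₀ = c/f₀ = 299792458/2.252e+19 = 1.3312276e-11 m = 13.3123 pm

Calculate Compton shift:
Δλ = λ_C(1 - cos(109°)) = 3.2162 pm

Final wavelength:
λ' = λ₀ + Δλ = 13.3123 + 3.2162 = 16.5285 pm

Final frequency:
f' = c/λ' = 299792458/1.6528516e-11 = 1.8137894e+19 Hz

Frequency shift (decrease):
Δf = f₀ - f' = 2.252e+19 - 1.8137894e+19 = 4.382e+18 Hz

(Intermediate values are shown rounded; full precision is carried through to the final answer.)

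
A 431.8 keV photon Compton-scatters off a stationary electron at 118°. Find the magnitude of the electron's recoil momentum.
2.9352e-22 kg·m/s

The electron is initially at rest, so by conservation of momentum:
p⃗_e = p⃗₀ − p⃗'  (incident photon momentum minus scattered photon momentum)

Photon momentum magnitudes (p = h/λ = E/c):
λ₀ = hc/E₀ = 2.8713 pm → p₀ = h/λ₀ = 2.3077e-22 kg·m/s
Δλ = λ_C(1 − cos 118°) = 3.5654 pm
λ' = 6.4367 pm → p' = h/λ' = 1.0294e-22 kg·m/s

The scattered photon makes angle θ = 118° with the incident direction, so by the law of cosines:
|p⃗_e|² = p₀² + p'² − 2p₀p'cos θ
|p⃗_e|² = (2.3077e-22)² + (1.0294e-22)² − 2·2.3077e-22·1.0294e-22·cos(118°)
|p⃗_e| = 2.9352e-22 kg·m/s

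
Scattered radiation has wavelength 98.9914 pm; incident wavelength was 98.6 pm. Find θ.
33.00°

First find the wavelength shift:
Δλ = λ' - λ = 98.9914 - 98.6 = 0.3914 pm

Using Δλ = λ_C(1 - cos θ), with λ_C = h/(m_e·c) ≈ 2.42631024 pm:
cos θ = 1 - Δλ/λ_C
cos θ = 1 - 0.3914/2.42631024
cos θ = 0.838685

θ = arccos(0.838685)
θ = 33.00°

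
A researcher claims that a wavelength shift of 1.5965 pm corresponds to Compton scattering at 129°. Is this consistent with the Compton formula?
No, inconsistent

Calculate the expected shift for θ = 129°:

Δλ_expected = λ_C(1 - cos(129°))
Δλ_expected = 2.4263 × (1 - cos(129°))
Δλ_expected = 2.4263 × 1.6293
Δλ_expected = 3.9532 pm

Given shift: 1.5965 pm
Expected shift: 3.9532 pm
Difference: 2.3568 pm

The values do not match. The given shift corresponds to θ ≈ 70.0°, not 129°.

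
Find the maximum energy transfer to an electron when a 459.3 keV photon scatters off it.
295.1268 keV

Maximum energy transfer occurs at θ = 180° (backscattering).

Initial photon: E₀ = 459.3 keV → λ₀ = 2.6994 pm

Maximum Compton shift (at 180°):
Δλ_max = 2λ_C = 2 × 2.4263 = 4.8526 pm

Final wavelength:
λ' = 2.6994 + 4.8526 = 7.5520 pm

Minimum photon energy (maximum energy to electron):
E'_min = hc/λ' = 164.1732 keV

Maximum electron kinetic energy:
K_max = E₀ - E'_min = 459.3000 - 164.1732 = 295.1268 keV

(Intermediate values are shown rounded; full precision is carried through to the final answer.)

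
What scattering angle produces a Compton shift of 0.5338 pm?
38.74°

From the Compton formula Δλ = λ_C(1 - cos θ), we can solve for θ:

cos θ = 1 - Δλ/λ_C

Given:
- Δλ = 0.5338 pm
- λ_C = h/(m_e·c) ≈ 2.42631024 pm

cos θ = 1 - 0.5338/2.42631024
cos θ = 1 - 0.220005
cos θ = 0.779995

θ = arccos(0.779995)
θ = 38.74°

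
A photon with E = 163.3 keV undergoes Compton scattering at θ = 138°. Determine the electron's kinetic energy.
58.4227 keV

By energy conservation: K_e = E_initial - E_final

First find the scattered photon energy:
Initial wavelength: λ = hc/E = 7.5924 pm
Compton shift: Δλ = λ_C(1 - cos(138°)) = 4.2294 pm
Final wavelength: λ' = 7.5924 + 4.2294 = 11.8218 pm
Final photon energy: E' = hc/λ' = 104.8773 keV

Electron kinetic energy:
K_e = E - E' = 163.3000 - 104.8773 = 58.4227 keV

(Intermediate values are shown rounded; full precision is carried through to the final answer.)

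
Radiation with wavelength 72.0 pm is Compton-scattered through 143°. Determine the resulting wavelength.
76.3640 pm

Using the Compton scattering formula:
λ' = λ + Δλ = λ + λ_C(1 - cos θ)

Given:
- Initial wavelength λ = 72.0 pm
- Scattering angle θ = 143°
- Compton wavelength λ_C ≈ 2.4263 pm

Calculate the shift:
Δλ = 2.4263 × (1 - cos(143°))
Δλ = 2.4263 × 1.7986
Δλ = 4.3640 pm

Final wavelength:
λ' = 72.0 + 4.3640 = 76.3640 pm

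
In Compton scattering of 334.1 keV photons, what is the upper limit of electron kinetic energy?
189.3197 keV

Maximum energy transfer occurs at θ = 180° (backscattering).

Initial photon: E₀ = 334.1 keV → λ₀ = 3.7110 pm

Maximum Compton shift (at 180°):
Δλ_max = 2λ_C = 2 × 2.4263 = 4.8526 pm

Final wavelength:
λ' = 3.7110 + 4.8526 = 8.5636 pm

Minimum photon energy (maximum energy to electron):
E'_min = hc/λ' = 144.7803 keV

Maximum electron kinetic energy:
K_max = E₀ - E'_min = 334.1000 - 144.7803 = 189.3197 keV

(Intermediate values are shown rounded; full precision is carried through to the final answer.)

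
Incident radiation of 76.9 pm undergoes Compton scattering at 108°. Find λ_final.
80.0761 pm

Using the Compton scattering formula:
λ' = λ + Δλ = λ + λ_C(1 - cos θ)

Given:
- Initial wavelength λ = 76.9 pm
- Scattering angle θ = 108°
- Compton wavelength λ_C ≈ 2.4263 pm

Calculate the shift:
Δλ = 2.4263 × (1 - cos(108°))
Δλ = 2.4263 × 1.3090
Δλ = 3.1761 pm

Final wavelength:
λ' = 76.9 + 3.1761 = 80.0761 pm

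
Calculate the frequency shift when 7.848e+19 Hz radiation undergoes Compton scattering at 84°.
2.845e+19 Hz (decrease)

Convert frequency to wavelength (c = 299792458 m/s):
λ₀ = c/f₀ = 299792458/7.848e+19 = 3.8199854e-12 m = 3.8200 pm

Calculate Compton shift:
Δλ = λ_C(1 - cos(84°)) = 2.1727 pm

Final wavelength:
λ' = λ₀ + Δλ = 3.8200 + 2.1727 = 5.9927 pm

Final frequency:
f' = c/λ' = 299792458/5.9926772e-12 = 5.0026465e+19 Hz

Frequency shift (decrease):
Δf = f₀ - f' = 7.848e+19 - 5.0026465e+19 = 2.845e+19 Hz

(Intermediate values are shown rounded; full precision is carried through to the final answer.)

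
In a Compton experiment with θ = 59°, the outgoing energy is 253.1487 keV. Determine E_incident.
333.2000 keV

Convert final energy to wavelength (hc ≈ 1239.842 keV·pm):
λ' = hc/E' = 1239.842 / 253.1487 = 4.8977 pm

Calculate the Compton shift:
Δλ = λ_C(1 - cos(59°))
Δλ = 2.4263 × (1 - cos(59°))
Δλ = 1.1767 pm

Initial wavelength:
λ = λ' - Δλ = 4.8977 - 1.1767 = 3.7210 pm

Initial energy:
E = hc/λ = 1239.842 / 3.7210 = 333.2000 keV

(Intermediate values are shown rounded; full precision is carried through to the final answer.)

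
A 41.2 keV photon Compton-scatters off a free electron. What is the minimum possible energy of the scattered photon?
35.4789 keV (at θ = 180°)

The scattered photon has minimum energy when its wavelength is maximum, i.e., when the Compton shift Δλ = λ_C(1 − cos θ) is maximum. This occurs at θ = 180° (backscattering), giving Δλ_max = 2λ_C = 4.8526 pm.

Initial wavelength: λ₀ = hc/E₀ = 30.0933 pm
Maximum final wavelength: λ'_max = λ₀ + 2λ_C = 30.0933 + 4.8526 = 34.9459 pm
Minimum final energy: E'_min = hc/λ'_max = 35.4789 keV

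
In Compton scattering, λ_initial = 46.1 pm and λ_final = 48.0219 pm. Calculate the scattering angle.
78.00°

First find the wavelength shift:
Δλ = λ' - λ = 48.0219 - 46.1 = 1.9219 pm

Using Δλ = λ_C(1 - cos θ), with λ_C = h/(m_e·c) ≈ 2.42631024 pm:
cos θ = 1 - Δλ/λ_C
cos θ = 1 - 1.9219/2.42631024
cos θ = 0.207892

θ = arccos(0.207892)
θ = 78.00°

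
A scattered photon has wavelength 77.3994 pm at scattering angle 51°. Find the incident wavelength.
76.5000 pm

From λ' = λ + Δλ, we have λ = λ' - Δλ

First calculate the Compton shift:
Δλ = λ_C(1 - cos θ)
Δλ = 2.4263 × (1 - cos(51°))
Δλ = 2.4263 × 0.3707
Δλ = 0.8994 pm

Initial wavelength:
λ = λ' - Δλ
λ = 77.3994 - 0.8994
λ = 76.5000 pm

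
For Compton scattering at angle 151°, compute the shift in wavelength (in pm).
4.5484 pm

Using the Compton scattering formula:
Δλ = λ_C(1 - cos θ)

where λ_C = h/(m_e·c) ≈ 2.4263 pm is the Compton wavelength of an electron.

For θ = 151°:
cos(151°) = -0.8746
1 - cos(151°) = 1.8746

Δλ = 2.4263 × 1.8746
Δλ = 4.5484 pm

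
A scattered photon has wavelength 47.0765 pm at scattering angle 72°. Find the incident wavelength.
45.4000 pm

From λ' = λ + Δλ, we have λ = λ' - Δλ

First calculate the Compton shift:
Δλ = λ_C(1 - cos θ)
Δλ = 2.4263 × (1 - cos(72°))
Δλ = 2.4263 × 0.6910
Δλ = 1.6765 pm

Initial wavelength:
λ = λ' - Δλ
λ = 47.0765 - 1.6765
λ = 45.4000 pm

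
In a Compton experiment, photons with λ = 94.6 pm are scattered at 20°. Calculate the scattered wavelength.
94.7463 pm

Using the Compton scattering formula:
λ' = λ + Δλ = λ + λ_C(1 - cos θ)

Given:
- Initial wavelength λ = 94.6 pm
- Scattering angle θ = 20°
- Compton wavelength λ_C ≈ 2.4263 pm

Calculate the shift:
Δλ = 2.4263 × (1 - cos(20°))
Δλ = 2.4263 × 0.0603
Δλ = 0.1463 pm

Final wavelength:
λ' = 94.6 + 0.1463 = 94.7463 pm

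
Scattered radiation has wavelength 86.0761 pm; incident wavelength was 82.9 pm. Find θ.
108.00°

First find the wavelength shift:
Δλ = λ' - λ = 86.0761 - 82.9 = 3.1761 pm

Using Δλ = λ_C(1 - cos θ), with λ_C = h/(m_e·c) ≈ 2.42631024 pm:
cos θ = 1 - Δλ/λ_C
cos θ = 1 - 3.1761/2.42631024
cos θ = -0.309025

θ = arccos(-0.309025)
θ = 108.00°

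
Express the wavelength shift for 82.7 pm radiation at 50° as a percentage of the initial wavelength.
1.0480%

Calculate the Compton shift:
Δλ = λ_C(1 - cos(50°))
Δλ = 2.4263 × (1 - cos(50°))
Δλ = 2.4263 × 0.3572
Δλ = 0.8667 pm

Percentage change:
(Δλ/λ₀) × 100 = (0.8667/82.7) × 100
= 1.0480%

(Intermediate values are shown rounded; full precision is carried through to the final answer.)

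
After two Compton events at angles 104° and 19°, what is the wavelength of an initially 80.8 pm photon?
83.9455 pm

Apply Compton shift twice:

First scattering at θ₁ = 104°:
Δλ₁ = λ_C(1 - cos(104°))
Δλ₁ = 2.4263 × 1.2419
Δλ₁ = 3.0133 pm

After first scattering:
λ₁ = 80.8 + 3.0133 = 83.8133 pm

Second scattering at θ₂ = 19°:
Δλ₂ = λ_C(1 - cos(19°))
Δλ₂ = 2.4263 × 0.0545
Δλ₂ = 0.1322 pm

Final wavelength:
λ₂ = 83.8133 + 0.1322 = 83.9455 pm

Total shift: Δλ_total = 3.0133 + 0.1322 = 3.1455 pm

(Intermediate values are shown rounded; full precision is carried through to the final answer.)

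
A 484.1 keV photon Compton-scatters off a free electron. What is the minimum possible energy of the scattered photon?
167.2355 keV (at θ = 180°)

The scattered photon has minimum energy when its wavelength is maximum, i.e., when the Compton shift Δλ = λ_C(1 − cos θ) is maximum. This occurs at θ = 180° (backscattering), giving Δλ_max = 2λ_C = 4.8526 pm.

Initial wavelength: λ₀ = hc/E₀ = 2.5611 pm
Maximum final wavelength: λ'_max = λ₀ + 2λ_C = 2.5611 + 4.8526 = 7.4137 pm
Minimum final energy: E'_min = hc/λ'_max = 167.2355 keV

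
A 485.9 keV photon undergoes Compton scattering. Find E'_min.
167.4498 keV (at θ = 180°)

The scattered photon has minimum energy when its wavelength is maximum, i.e., when the Compton shift Δλ = λ_C(1 − cos θ) is maximum. This occurs at θ = 180° (backscattering), giving Δλ_max = 2λ_C = 4.8526 pm.

Initial wavelength: λ₀ = hc/E₀ = 2.5516 pm
Maximum final wavelength: λ'_max = λ₀ + 2λ_C = 2.5516 + 4.8526 = 7.4043 pm
Minimum final energy: E'_min = hc/λ'_max = 167.4498 keV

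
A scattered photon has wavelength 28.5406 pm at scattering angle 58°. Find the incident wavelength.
27.4000 pm

From λ' = λ + Δλ, we have λ = λ' - Δλ

First calculate the Compton shift:
Δλ = λ_C(1 - cos θ)
Δλ = 2.4263 × (1 - cos(58°))
Δλ = 2.4263 × 0.4701
Δλ = 1.1406 pm

Initial wavelength:
λ = λ' - Δλ
λ = 28.5406 - 1.1406
λ = 27.4000 pm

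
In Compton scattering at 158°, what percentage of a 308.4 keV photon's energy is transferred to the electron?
0.5377 (or 53.77%)

Calculate initial and final photon energies:

Initial: E₀ = 308.4 keV → λ₀ = 4.0202 pm
Compton shift: Δλ = 4.6759 pm
Final wavelength: λ' = 8.6962 pm
Final energy: E' = 142.5731 keV

Fractional energy loss:
(E₀ - E')/E₀ = (308.4000 - 142.5731)/308.4000
= 165.8269/308.4000
= 0.5377
= 53.77%

(Intermediate values are shown rounded; full precision is carried through to the final answer.)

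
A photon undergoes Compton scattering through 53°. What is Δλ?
0.9661 pm

Using the Compton scattering formula:
Δλ = λ_C(1 - cos θ)

where λ_C = h/(m_e·c) ≈ 2.4263 pm is the Compton wavelength of an electron.

For θ = 53°:
cos(53°) = 0.6018
1 - cos(53°) = 0.3982

Δλ = 2.4263 × 0.3982
Δλ = 0.9661 pm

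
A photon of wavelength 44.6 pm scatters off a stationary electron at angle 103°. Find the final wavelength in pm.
47.5721 pm

Using the Compton scattering formula:
λ' = λ + Δλ = λ + λ_C(1 - cos θ)

Given:
- Initial wavelength λ = 44.6 pm
- Scattering angle θ = 103°
- Compton wavelength λ_C ≈ 2.4263 pm

Calculate the shift:
Δλ = 2.4263 × (1 - cos(103°))
Δλ = 2.4263 × 1.2250
Δλ = 2.9721 pm

Final wavelength:
λ' = 44.6 + 2.9721 = 47.5721 pm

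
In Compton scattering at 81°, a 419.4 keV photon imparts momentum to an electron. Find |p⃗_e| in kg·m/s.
2.4185e-22 kg·m/s

The electron is initially at rest, so by conservation of momentum:
p⃗_e = p⃗₀ − p⃗'  (incident photon momentum minus scattered photon momentum)

Photon momentum magnitudes (p = h/λ = E/c):
λ₀ = hc/E₀ = 2.9562 pm → p₀ = h/λ₀ = 2.2414e-22 kg·m/s
Δλ = λ_C(1 − cos 81°) = 2.0468 pm
λ' = 5.0030 pm → p' = h/λ' = 1.3244e-22 kg·m/s

The scattered photon makes angle θ = 81° with the incident direction, so by the law of cosines:
|p⃗_e|² = p₀² + p'² − 2p₀p'cos θ
|p⃗_e|² = (2.2414e-22)² + (1.3244e-22)² − 2·2.2414e-22·1.3244e-22·cos(81°)
|p⃗_e| = 2.4185e-22 kg·m/s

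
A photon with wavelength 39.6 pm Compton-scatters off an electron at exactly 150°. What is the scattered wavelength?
44.1276 pm

Using the Compton formula: λ' = λ + λ_C(1 − cos θ)

For θ = 150°, cos θ = -√3/2 (exact) ≈ -0.8660, so:
1 − cos 150° = 1 − (-√3/2) ≈ 1.8660

Δλ = λ_C × 1.8660 = 2.4263 × 1.8660 = 4.5276 pm

λ' = 39.6 + 4.5276 = 44.1276 pm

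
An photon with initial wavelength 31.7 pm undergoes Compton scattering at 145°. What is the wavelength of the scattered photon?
36.1138 pm

Using the Compton scattering formula:
λ' = λ + Δλ = λ + λ_C(1 - cos θ)

Given:
- Initial wavelength λ = 31.7 pm
- Scattering angle θ = 145°
- Compton wavelength λ_C ≈ 2.4263 pm

Calculate the shift:
Δλ = 2.4263 × (1 - cos(145°))
Δλ = 2.4263 × 1.8192
Δλ = 4.4138 pm

Final wavelength:
λ' = 31.7 + 4.4138 = 36.1138 pm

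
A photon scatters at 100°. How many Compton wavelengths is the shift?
1.1736 λ_C

The Compton shift formula is:
Δλ = λ_C(1 - cos θ)

Dividing both sides by λ_C:
Δλ/λ_C = 1 - cos θ

For θ = 100°:
Δλ/λ_C = 1 - cos(100°)
Δλ/λ_C = 1 - -0.1736
Δλ/λ_C = 1.1736

This means the shift is 1.1736 × λ_C = 2.8476 pm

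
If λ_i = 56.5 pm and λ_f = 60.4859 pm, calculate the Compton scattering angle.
130.00°

First find the wavelength shift:
Δλ = λ' - λ = 60.4859 - 56.5 = 3.9859 pm

Using Δλ = λ_C(1 - cos θ), with λ_C = h/(m_e·c) ≈ 2.42631024 pm:
cos θ = 1 - Δλ/λ_C
cos θ = 1 - 3.9859/2.42631024
cos θ = -0.642783

θ = arccos(-0.642783)
θ = 130.00°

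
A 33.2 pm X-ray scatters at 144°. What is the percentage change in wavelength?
13.2206%

Calculate the Compton shift:
Δλ = λ_C(1 - cos(144°))
Δλ = 2.4263 × (1 - cos(144°))
Δλ = 2.4263 × 1.8090
Δλ = 4.3892 pm

Percentage change:
(Δλ/λ₀) × 100 = (4.3892/33.2) × 100
= 13.2206%

(Intermediate values are shown rounded; full precision is carried through to the final answer.)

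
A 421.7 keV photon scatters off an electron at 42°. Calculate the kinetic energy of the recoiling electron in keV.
73.7537 keV

By energy conservation: K_e = E_initial - E_final

First find the scattered photon energy:
Initial wavelength: λ = hc/E = 2.9401 pm
Compton shift: Δλ = λ_C(1 - cos(42°)) = 0.6232 pm
Final wavelength: λ' = 2.9401 + 0.6232 = 3.5633 pm
Final photon energy: E' = hc/λ' = 347.9463 keV

Electron kinetic energy:
K_e = E - E' = 421.7000 - 347.9463 = 73.7537 keV

(Intermediate values are shown rounded; full precision is carried through to the final answer.)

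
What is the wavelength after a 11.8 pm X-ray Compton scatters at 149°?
16.3061 pm

Using the Compton scattering formula:
λ' = λ + Δλ = λ + λ_C(1 - cos θ)

Given:
- Initial wavelength λ = 11.8 pm
- Scattering angle θ = 149°
- Compton wavelength λ_C ≈ 2.4263 pm

Calculate the shift:
Δλ = 2.4263 × (1 - cos(149°))
Δλ = 2.4263 × 1.8572
Δλ = 4.5061 pm

Final wavelength:
λ' = 11.8 + 4.5061 = 16.3061 pm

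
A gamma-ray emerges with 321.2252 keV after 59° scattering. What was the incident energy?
462.1000 keV

Convert final energy to wavelength (hc ≈ 1239.842 keV·pm):
λ' = hc/E' = 1239.842 / 321.2252 = 3.8597 pm

Calculate the Compton shift:
Δλ = λ_C(1 - cos(59°))
Δλ = 2.4263 × (1 - cos(59°))
Δλ = 1.1767 pm

Initial wavelength:
λ = λ' - Δλ = 3.8597 - 1.1767 = 2.6831 pm

Initial energy:
E = hc/λ = 1239.842 / 2.6831 = 462.1000 keV

(Intermediate values are shown rounded; full precision is carried through to the final answer.)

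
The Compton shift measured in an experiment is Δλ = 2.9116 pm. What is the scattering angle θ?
101.54°

From the Compton formula Δλ = λ_C(1 - cos θ), we can solve for θ:

cos θ = 1 - Δλ/λ_C

Given:
- Δλ = 2.9116 pm
- λ_C = h/(m_e·c) ≈ 2.42631024 pm

cos θ = 1 - 2.9116/2.42631024
cos θ = 1 - 1.200011
cos θ = -0.200011

θ = arccos(-0.200011)
θ = 101.54°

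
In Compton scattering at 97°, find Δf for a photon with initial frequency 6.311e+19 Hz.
2.299e+19 Hz (decrease)

Convert frequency to wavelength (c = 299792458 m/s):
λ₀ = c/f₀ = 299792458/6.311e+19 = 4.7503162e-12 m = 4.7503 pm

Calculate Compton shift:
Δλ = λ_C(1 - cos(97°)) = 2.7220 pm

Final wavelength:
λ' = λ₀ + Δλ = 4.7503 + 2.7220 = 7.4723 pm

Final frequency:
f' = c/λ' = 299792458/7.4723193e-12 = 4.0120402e+19 Hz

Frequency shift (decrease):
Δf = f₀ - f' = 6.311e+19 - 4.0120402e+19 = 2.299e+19 Hz

(Intermediate values are shown rounded; full precision is carried through to the final answer.)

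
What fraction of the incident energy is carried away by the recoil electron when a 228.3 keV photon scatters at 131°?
0.4252 (or 42.52%)

Calculate initial and final photon energies:

Initial: E₀ = 228.3 keV → λ₀ = 5.4308 pm
Compton shift: Δλ = 4.0181 pm
Final wavelength: λ' = 9.4489 pm
Final energy: E' = 131.2159 keV

Fractional energy loss:
(E₀ - E')/E₀ = (228.3000 - 131.2159)/228.3000
= 97.0841/228.3000
= 0.4252
= 42.52%

(Intermediate values are shown rounded; full precision is carried through to the final answer.)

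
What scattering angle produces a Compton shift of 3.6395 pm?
120.00°

From the Compton formula Δλ = λ_C(1 - cos θ), we can solve for θ:

cos θ = 1 - Δλ/λ_C

Given:
- Δλ = 3.6395 pm
- λ_C = h/(m_e·c) ≈ 2.42631024 pm

cos θ = 1 - 3.6395/2.42631024
cos θ = 1 - 1.500014
cos θ = -0.500014

θ = arccos(-0.500014)
θ = 120.00°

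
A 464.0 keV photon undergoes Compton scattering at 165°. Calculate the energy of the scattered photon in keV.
166.6002 keV

First convert energy to wavelength:
λ = hc/E, with hc ≈ 1239.842 keV·pm (i.e. 1239.842 eV·nm)

For E = 464.0 keV = 464000 eV:
λ = 1239.842 keV·pm / 464.0 keV
λ = 2.6721 pm

Calculate the Compton shift:
Δλ = λ_C(1 - cos(165°)) = 2.4263 × 1.9659
Δλ = 4.7699 pm

Final wavelength:
λ' = 2.6721 + 4.7699 = 7.4420 pm

Final energy:
E' = hc/λ' = 1239.842 / 7.4420 = 166.6002 keV

(Intermediate values are shown rounded; full precision is carried through to the final answer.)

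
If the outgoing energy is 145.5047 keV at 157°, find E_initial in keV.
321.0999 keV

Convert final energy to wavelength (hc ≈ 1239.842 keV·pm):
λ' = hc/E' = 1239.842 / 145.5047 = 8.5210 pm

Calculate the Compton shift:
Δλ = λ_C(1 - cos(157°))
Δλ = 2.4263 × (1 - cos(157°))
Δλ = 4.6597 pm

Initial wavelength:
λ = λ' - Δλ = 8.5210 - 4.6597 = 3.8612 pm

Initial energy:
E = hc/λ = 1239.842 / 3.8612 = 321.0999 keV

(Intermediate values are shown rounded; full precision is carried through to the final answer.)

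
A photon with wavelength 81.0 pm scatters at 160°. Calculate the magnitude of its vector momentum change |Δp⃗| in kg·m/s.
1.5670e-23 kg·m/s

Photon momentum magnitude is p = h/λ.

Initial momentum:
p₀ = h/λ = 6.6261e-34/8.1000e-11 = 8.1803e-24 kg·m/s

After scattering:
λ' = λ + Δλ = 81.0 + 4.7063 = 85.7063 pm
p' = h/λ' = 6.6261e-34/8.5706e-11 = 7.7311e-24 kg·m/s

Momentum is a vector; the scattered photon's direction makes angle θ = 160° with the incident direction. The magnitude of the vector change Δp⃗ = p⃗₀ − p⃗' is found from the law of cosines:
|Δp⃗|² = p₀² + p'² − 2p₀p'cos θ
|Δp⃗|² = (8.1803e-24)² + (7.7311e-24)² − 2·8.1803e-24·7.7311e-24·cos(160°)
|Δp⃗| = 1.5670e-23 kg·m/s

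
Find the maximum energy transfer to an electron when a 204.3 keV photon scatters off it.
90.7754 keV

Maximum energy transfer occurs at θ = 180° (backscattering).

Initial photon: E₀ = 204.3 keV → λ₀ = 6.0687 pm

Maximum Compton shift (at 180°):
Δλ_max = 2λ_C = 2 × 2.4263 = 4.8526 pm

Final wavelength:
λ' = 6.0687 + 4.8526 = 10.9214 pm

Minimum photon energy (maximum energy to electron):
E'_min = hc/λ' = 113.5246 keV

Maximum electron kinetic energy:
K_max = E₀ - E'_min = 204.3000 - 113.5246 = 90.7754 keV

(Intermediate values are shown rounded; full precision is carried through to the final answer.)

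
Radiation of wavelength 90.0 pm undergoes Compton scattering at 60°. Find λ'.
91.2132 pm

Using the Compton formula: λ' = λ + λ_C(1 − cos θ)

For θ = 60°, cos θ = 1/2 (exact) = 0.5000, so:
1 − cos 60° = 1 − (1/2) = 0.5000

Δλ = λ_C × 0.5000 = 2.4263 × 0.5000 = 1.2132 pm

λ' = 90.0 + 1.2132 = 91.2132 pm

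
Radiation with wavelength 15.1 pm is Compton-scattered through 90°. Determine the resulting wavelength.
17.5263 pm

Using the Compton scattering formula:
λ' = λ + Δλ = λ + λ_C(1 - cos θ)

Given:
- Initial wavelength λ = 15.1 pm
- Scattering angle θ = 90°
- Compton wavelength λ_C ≈ 2.4263 pm

Calculate the shift:
Δλ = 2.4263 × (1 - cos(90°))
Δλ = 2.4263 × 1.0000
Δλ = 2.4263 pm

Final wavelength:
λ' = 15.1 + 2.4263 = 17.5263 pm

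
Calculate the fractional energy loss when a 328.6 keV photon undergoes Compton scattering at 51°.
0.1925 (or 19.25%)

Calculate initial and final photon energies:

Initial: E₀ = 328.6 keV → λ₀ = 3.7731 pm
Compton shift: Δλ = 0.8994 pm
Final wavelength: λ' = 4.6725 pm
Final energy: E' = 265.3494 keV

Fractional energy loss:
(E₀ - E')/E₀ = (328.6000 - 265.3494)/328.6000
= 63.2506/328.6000
= 0.1925
= 19.25%

(Intermediate values are shown rounded; full precision is carried through to the final answer.)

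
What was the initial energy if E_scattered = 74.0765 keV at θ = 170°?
104.0000 keV

Convert final energy to wavelength (hc ≈ 1239.842 keV·pm):
λ' = hc/E' = 1239.842 / 74.0765 = 16.7373 pm

Calculate the Compton shift:
Δλ = λ_C(1 - cos(170°))
Δλ = 2.4263 × (1 - cos(170°))
Δλ = 4.8158 pm

Initial wavelength:
λ = λ' - Δλ = 16.7373 - 4.8158 = 11.9216 pm

Initial energy:
E = hc/λ = 1239.842 / 11.9216 = 104.0000 keV

(Intermediate values are shown rounded; full precision is carried through to the final answer.)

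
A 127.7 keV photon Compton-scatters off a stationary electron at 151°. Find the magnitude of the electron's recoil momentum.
1.1120e-22 kg·m/s

The electron is initially at rest, so by conservation of momentum:
p⃗_e = p⃗₀ − p⃗'  (incident photon momentum minus scattered photon momentum)

Photon momentum magnitudes (p = h/λ = E/c):
λ₀ = hc/E₀ = 9.7090 pm → p₀ = h/λ₀ = 6.8247e-23 kg·m/s
Δλ = λ_C(1 − cos 151°) = 4.5484 pm
λ' = 14.2574 pm → p' = h/λ' = 4.6475e-23 kg·m/s

The scattered photon makes angle θ = 151° with the incident direction, so by the law of cosines:
|p⃗_e|² = p₀² + p'² − 2p₀p'cos θ
|p⃗_e|² = (6.8247e-23)² + (4.6475e-23)² − 2·6.8247e-23·4.6475e-23·cos(151°)
|p⃗_e| = 1.1120e-22 kg·m/s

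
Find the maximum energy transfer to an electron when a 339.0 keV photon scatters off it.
193.3072 keV

Maximum energy transfer occurs at θ = 180° (backscattering).

Initial photon: E₀ = 339.0 keV → λ₀ = 3.6574 pm

Maximum Compton shift (at 180°):
Δλ_max = 2λ_C = 2 × 2.4263 = 4.8526 pm

Final wavelength:
λ' = 3.6574 + 4.8526 = 8.5100 pm

Minimum photon energy (maximum energy to electron):
E'_min = hc/λ' = 145.6928 keV

Maximum electron kinetic energy:
K_max = E₀ - E'_min = 339.0000 - 145.6928 = 193.3072 keV

(Intermediate values are shown rounded; full precision is carried through to the final answer.)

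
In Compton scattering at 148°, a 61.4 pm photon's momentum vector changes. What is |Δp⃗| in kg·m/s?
2.0042e-23 kg·m/s

Photon momentum magnitude is p = h/λ.

Initial momentum:
p₀ = h/λ = 6.6261e-34/6.1400e-11 = 1.0792e-23 kg·m/s

After scattering:
λ' = λ + Δλ = 61.4 + 4.4839 = 65.8839 pm
p' = h/λ' = 6.6261e-34/6.5884e-11 = 1.0057e-23 kg·m/s

Momentum is a vector; the scattered photon's direction makes angle θ = 148° with the incident direction. The magnitude of the vector change Δp⃗ = p⃗₀ − p⃗' is found from the law of cosines:
|Δp⃗|² = p₀² + p'² − 2p₀p'cos θ
|Δp⃗|² = (1.0792e-23)² + (1.0057e-23)² − 2·1.0792e-23·1.0057e-23·cos(148°)
|Δp⃗| = 2.0042e-23 kg·m/s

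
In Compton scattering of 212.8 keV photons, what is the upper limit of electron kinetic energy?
96.6985 keV

Maximum energy transfer occurs at θ = 180° (backscattering).

Initial photon: E₀ = 212.8 keV → λ₀ = 5.8263 pm

Maximum Compton shift (at 180°):
Δλ_max = 2λ_C = 2 × 2.4263 = 4.8526 pm

Final wavelength:
λ' = 5.8263 + 4.8526 = 10.6789 pm

Minimum photon energy (maximum energy to electron):
E'_min = hc/λ' = 116.1015 keV

Maximum electron kinetic energy:
K_max = E₀ - E'_min = 212.8000 - 116.1015 = 96.6985 keV

(Intermediate values are shown rounded; full precision is carried through to the final answer.)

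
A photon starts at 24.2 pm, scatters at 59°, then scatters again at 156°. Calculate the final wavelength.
30.0195 pm

Apply Compton shift twice:

First scattering at θ₁ = 59°:
Δλ₁ = λ_C(1 - cos(59°))
Δλ₁ = 2.4263 × 0.4850
Δλ₁ = 1.1767 pm

After first scattering:
λ₁ = 24.2 + 1.1767 = 25.3767 pm

Second scattering at θ₂ = 156°:
Δλ₂ = λ_C(1 - cos(156°))
Δλ₂ = 2.4263 × 1.9135
Δλ₂ = 4.6429 pm

Final wavelength:
λ₂ = 25.3767 + 4.6429 = 30.0195 pm

Total shift: Δλ_total = 1.1767 + 4.6429 = 5.8195 pm

(Intermediate values are shown rounded; full precision is carried through to the final answer.)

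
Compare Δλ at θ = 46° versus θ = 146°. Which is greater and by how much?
146° produces the larger shift by a factor of 5.990

Calculate both shifts using Δλ = λ_C(1 - cos θ):

For θ₁ = 46°:
Δλ₁ = 2.4263 × (1 - cos(46°))
Δλ₁ = 2.4263 × 0.3053
Δλ₁ = 0.7409 pm

For θ₂ = 146°:
Δλ₂ = 2.4263 × (1 - cos(146°))
Δλ₂ = 2.4263 × 1.8290
Δλ₂ = 4.4378 pm

The 146° angle produces the larger shift.
Ratio: 4.4378/0.7409 = 5.990

(Intermediate values are shown rounded; full precision is carried through to the final answer.)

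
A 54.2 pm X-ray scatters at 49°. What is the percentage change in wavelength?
1.5397%

Calculate the Compton shift:
Δλ = λ_C(1 - cos(49°))
Δλ = 2.4263 × (1 - cos(49°))
Δλ = 2.4263 × 0.3439
Δλ = 0.8345 pm

Percentage change:
(Δλ/λ₀) × 100 = (0.8345/54.2) × 100
= 1.5397%

(Intermediate values are shown rounded; full precision is carried through to the final answer.)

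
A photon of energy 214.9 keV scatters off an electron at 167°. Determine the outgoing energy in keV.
117.4112 keV

First convert energy to wavelength:
λ = hc/E, with hc ≈ 1239.842 keV·pm (i.e. 1239.842 eV·nm)

For E = 214.9 keV = 214900 eV:
λ = 1239.842 keV·pm / 214.9 keV
λ = 5.7694 pm

Calculate the Compton shift:
Δλ = λ_C(1 - cos(167°)) = 2.4263 × 1.9744
Δλ = 4.7904 pm

Final wavelength:
λ' = 5.7694 + 4.7904 = 10.5598 pm

Final energy:
E' = hc/λ' = 1239.842 / 10.5598 = 117.4112 keV

(Intermediate values are shown rounded; full precision is carried through to the final answer.)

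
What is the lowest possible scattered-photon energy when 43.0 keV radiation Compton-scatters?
36.8057 keV (at θ = 180°)

The scattered photon has minimum energy when its wavelength is maximum, i.e., when the Compton shift Δλ = λ_C(1 − cos θ) is maximum. This occurs at θ = 180° (backscattering), giving Δλ_max = 2λ_C = 4.8526 pm.

Initial wavelength: λ₀ = hc/E₀ = 28.8335 pm
Maximum final wavelength: λ'_max = λ₀ + 2λ_C = 28.8335 + 4.8526 = 33.6862 pm
Minimum final energy: E'_min = hc/λ'_max = 36.8057 keV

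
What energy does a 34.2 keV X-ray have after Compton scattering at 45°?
33.5425 keV

First convert energy to wavelength:
λ = hc/E, with hc ≈ 1239.842 keV·pm (i.e. 1239.842 eV·nm)

For E = 34.2 keV = 34200 eV:
λ = 1239.842 keV·pm / 34.2 keV
λ = 36.2527 pm

Calculate the Compton shift:
Δλ = λ_C(1 - cos(45°)) = 2.4263 × 0.2929
Δλ = 0.7106 pm

Final wavelength:
λ' = 36.2527 + 0.7106 = 36.9633 pm

Final energy:
E' = hc/λ' = 1239.842 / 36.9633 = 33.5425 keV

(Intermediate values are shown rounded; full precision is carried through to the final answer.)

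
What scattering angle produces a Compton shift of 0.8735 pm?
50.21°

From the Compton formula Δλ = λ_C(1 - cos θ), we can solve for θ:

cos θ = 1 - Δλ/λ_C

Given:
- Δλ = 0.8735 pm
- λ_C = h/(m_e·c) ≈ 2.42631024 pm

cos θ = 1 - 0.8735/2.42631024
cos θ = 1 - 0.360012
cos θ = 0.639988

θ = arccos(0.639988)
θ = 50.21°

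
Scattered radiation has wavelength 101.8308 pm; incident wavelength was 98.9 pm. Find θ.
102.00°

First find the wavelength shift:
Δλ = λ' - λ = 101.8308 - 98.9 = 2.9308 pm

Using Δλ = λ_C(1 - cos θ), with λ_C = h/(m_e·c) ≈ 2.42631024 pm:
cos θ = 1 - Δλ/λ_C
cos θ = 1 - 2.9308/2.42631024
cos θ = -0.207925

θ = arccos(-0.207925)
θ = 102.00°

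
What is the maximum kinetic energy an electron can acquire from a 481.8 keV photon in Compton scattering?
314.8398 keV

Maximum energy transfer occurs at θ = 180° (backscattering).

Initial photon: E₀ = 481.8 keV → λ₀ = 2.5734 pm

Maximum Compton shift (at 180°):
Δλ_max = 2λ_C = 2 × 2.4263 = 4.8526 pm

Final wavelength:
λ' = 2.5734 + 4.8526 = 7.4260 pm

Minimum photon energy (maximum energy to electron):
E'_min = hc/λ' = 166.9602 keV

Maximum electron kinetic energy:
K_max = E₀ - E'_min = 481.8000 - 166.9602 = 314.8398 keV

(Intermediate values are shown rounded; full precision is carried through to the final answer.)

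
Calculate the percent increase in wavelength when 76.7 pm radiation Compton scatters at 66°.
1.8767%

Calculate the Compton shift:
Δλ = λ_C(1 - cos(66°))
Δλ = 2.4263 × (1 - cos(66°))
Δλ = 2.4263 × 0.5933
Δλ = 1.4394 pm

Percentage change:
(Δλ/λ₀) × 100 = (1.4394/76.7) × 100
= 1.8767%

(Intermediate values are shown rounded; full precision is carried through to the final answer.)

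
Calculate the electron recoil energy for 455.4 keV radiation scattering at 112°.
250.7298 keV

By energy conservation: K_e = E_initial - E_final

First find the scattered photon energy:
Initial wavelength: λ = hc/E = 2.7225 pm
Compton shift: Δλ = λ_C(1 - cos(112°)) = 3.3352 pm
Final wavelength: λ' = 2.7225 + 3.3352 = 6.0578 pm
Final photon energy: E' = hc/λ' = 204.6702 keV

Electron kinetic energy:
K_e = E - E' = 455.4000 - 204.6702 = 250.7298 keV

(Intermediate values are shown rounded; full precision is carried through to the final answer.)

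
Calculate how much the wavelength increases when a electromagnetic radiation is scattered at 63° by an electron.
1.3248 pm

Using the Compton scattering formula:
Δλ = λ_C(1 - cos θ)

where λ_C = h/(m_e·c) ≈ 2.4263 pm is the Compton wavelength of an electron.

For θ = 63°:
cos(63°) = 0.4540
1 - cos(63°) = 0.5460

Δλ = 2.4263 × 0.5460
Δλ = 1.3248 pm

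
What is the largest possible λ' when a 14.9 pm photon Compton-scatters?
19.7526 pm (at θ = 180°)

The Compton shift is Δλ = λ_C(1 − cos θ).

Since cos θ ranges from −1 to 1, the factor (1 − cos θ) ranges from 0 to 2; the maximum shift occurs at θ = 180° (backscattering):
Δλ_max = 2λ_C = 2 × 2.4263 pm = 4.8526 pm

Maximum scattered wavelength:
λ'_max = λ₀ + Δλ_max = 14.9 + 4.8526 = 19.7526 pm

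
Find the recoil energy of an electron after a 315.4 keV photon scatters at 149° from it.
168.4484 keV

By energy conservation: K_e = E_initial - E_final

First find the scattered photon energy:
Initial wavelength: λ = hc/E = 3.9310 pm
Compton shift: Δλ = λ_C(1 - cos(149°)) = 4.5061 pm
Final wavelength: λ' = 3.9310 + 4.5061 = 8.4371 pm
Final photon energy: E' = hc/λ' = 146.9516 keV

Electron kinetic energy:
K_e = E - E' = 315.4000 - 146.9516 = 168.4484 keV

(Intermediate values are shown rounded; full precision is carried through to the final answer.)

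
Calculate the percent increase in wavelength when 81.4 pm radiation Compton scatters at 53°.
1.1869%

Calculate the Compton shift:
Δλ = λ_C(1 - cos(53°))
Δλ = 2.4263 × (1 - cos(53°))
Δλ = 2.4263 × 0.3982
Δλ = 0.9661 pm

Percentage change:
(Δλ/λ₀) × 100 = (0.9661/81.4) × 100
= 1.1869%

(Intermediate values are shown rounded; full precision is carried through to the final answer.)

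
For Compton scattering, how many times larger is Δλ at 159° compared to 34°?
159° produces the larger shift by a factor of 11.310

Calculate both shifts using Δλ = λ_C(1 - cos θ):

For θ₁ = 34°:
Δλ₁ = 2.4263 × (1 - cos(34°))
Δλ₁ = 2.4263 × 0.1710
Δλ₁ = 0.4148 pm

For θ₂ = 159°:
Δλ₂ = 2.4263 × (1 - cos(159°))
Δλ₂ = 2.4263 × 1.9336
Δλ₂ = 4.6915 pm

The 159° angle produces the larger shift.
Ratio: 4.6915/0.4148 = 11.310

(Intermediate values are shown rounded; full precision is carried through to the final answer.)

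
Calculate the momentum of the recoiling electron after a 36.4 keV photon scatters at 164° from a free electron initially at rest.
3.6168e-23 kg·m/s

The electron is initially at rest, so by conservation of momentum:
p⃗_e = p⃗₀ − p⃗'  (incident photon momentum minus scattered photon momentum)

Photon momentum magnitudes (p = h/λ = E/c):
λ₀ = hc/E₀ = 34.0616 pm → p₀ = h/λ₀ = 1.9453e-23 kg·m/s
Δλ = λ_C(1 − cos 164°) = 4.7586 pm
λ' = 38.8202 pm → p' = h/λ' = 1.7069e-23 kg·m/s

The scattered photon makes angle θ = 164° with the incident direction, so by the law of cosines:
|p⃗_e|² = p₀² + p'² − 2p₀p'cos θ
|p⃗_e|² = (1.9453e-23)² + (1.7069e-23)² − 2·1.9453e-23·1.7069e-23·cos(164°)
|p⃗_e| = 3.6168e-23 kg·m/s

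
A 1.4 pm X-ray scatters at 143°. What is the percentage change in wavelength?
311.7177%

Calculate the Compton shift:
Δλ = λ_C(1 - cos(143°))
Δλ = 2.4263 × (1 - cos(143°))
Δλ = 2.4263 × 1.7986
Δλ = 4.3640 pm

Percentage change:
(Δλ/λ₀) × 100 = (4.3640/1.4) × 100
= 311.7177%

(Intermediate values are shown rounded; full precision is carried through to the final answer.)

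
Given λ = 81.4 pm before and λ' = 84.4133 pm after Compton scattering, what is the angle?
104.00°

First find the wavelength shift:
Δλ = λ' - λ = 84.4133 - 81.4 = 3.0133 pm

Using Δλ = λ_C(1 - cos θ), with λ_C = h/(m_e·c) ≈ 2.42631024 pm:
cos θ = 1 - Δλ/λ_C
cos θ = 1 - 3.0133/2.42631024
cos θ = -0.241927

θ = arccos(-0.241927)
θ = 104.00°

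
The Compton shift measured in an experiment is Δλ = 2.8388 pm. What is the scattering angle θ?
99.79°

From the Compton formula Δλ = λ_C(1 - cos θ), we can solve for θ:

cos θ = 1 - Δλ/λ_C

Given:
- Δλ = 2.8388 pm
- λ_C = h/(m_e·c) ≈ 2.42631024 pm

cos θ = 1 - 2.8388/2.42631024
cos θ = 1 - 1.170007
cos θ = -0.170007

θ = arccos(-0.170007)
θ = 99.79°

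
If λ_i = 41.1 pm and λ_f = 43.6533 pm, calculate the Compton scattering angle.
93.00°

First find the wavelength shift:
Δλ = λ' - λ = 43.6533 - 41.1 = 2.5533 pm

Using Δλ = λ_C(1 - cos θ), with λ_C = h/(m_e·c) ≈ 2.42631024 pm:
cos θ = 1 - Δλ/λ_C
cos θ = 1 - 2.5533/2.42631024
cos θ = -0.052339

θ = arccos(-0.052339)
θ = 93.00°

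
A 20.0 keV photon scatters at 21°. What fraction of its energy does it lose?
0.0026 (or 0.26%)

Calculate initial and final photon energies:

Initial: E₀ = 20.0 keV → λ₀ = 61.9921 pm
Compton shift: Δλ = 0.1612 pm
Final wavelength: λ' = 62.1533 pm
Final energy: E' = 19.9481 keV

Fractional energy loss:
(E₀ - E')/E₀ = (20.0000 - 19.9481)/20.0000
= 0.0519/20.0000
= 0.0026
= 0.26%

(Intermediate values are shown rounded; full precision is carried through to the final answer.)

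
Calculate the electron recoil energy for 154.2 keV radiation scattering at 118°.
47.3712 keV

By energy conservation: K_e = E_initial - E_final

First find the scattered photon energy:
Initial wavelength: λ = hc/E = 8.0405 pm
Compton shift: Δλ = λ_C(1 - cos(118°)) = 3.5654 pm
Final wavelength: λ' = 8.0405 + 3.5654 = 11.6059 pm
Final photon energy: E' = hc/λ' = 106.8288 keV

Electron kinetic energy:
K_e = E - E' = 154.2000 - 106.8288 = 47.3712 keV

(Intermediate values are shown rounded; full precision is carried through to the final answer.)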